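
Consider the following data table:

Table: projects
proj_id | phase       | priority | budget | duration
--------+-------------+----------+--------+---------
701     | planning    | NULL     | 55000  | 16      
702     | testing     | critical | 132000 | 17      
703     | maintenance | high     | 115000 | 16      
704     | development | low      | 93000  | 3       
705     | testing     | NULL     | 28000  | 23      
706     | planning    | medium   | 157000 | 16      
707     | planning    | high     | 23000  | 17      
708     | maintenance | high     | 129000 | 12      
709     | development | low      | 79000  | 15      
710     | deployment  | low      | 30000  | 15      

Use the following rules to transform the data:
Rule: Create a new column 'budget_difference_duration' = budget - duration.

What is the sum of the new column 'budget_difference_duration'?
840850

Step 1: For each record, compute budget - duration
Example calculations:
  55000 - 16 = 54984
  132000 - 17 = 131983
  115000 - 16 = 114984
  ...
Step 2: Sum all derived values
Step 3: Total = 840850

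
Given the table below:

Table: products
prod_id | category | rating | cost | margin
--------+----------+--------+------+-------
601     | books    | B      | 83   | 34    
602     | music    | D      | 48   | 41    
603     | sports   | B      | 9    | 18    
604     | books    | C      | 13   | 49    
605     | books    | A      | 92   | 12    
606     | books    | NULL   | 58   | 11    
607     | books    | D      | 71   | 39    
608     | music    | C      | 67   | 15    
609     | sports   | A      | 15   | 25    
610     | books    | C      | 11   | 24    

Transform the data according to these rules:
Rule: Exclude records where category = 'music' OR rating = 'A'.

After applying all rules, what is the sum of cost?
245

Step 1: Find records where category = 'music' OR rating = 'A'
Step 2: 4 records match, summing to 222
Step 3: Original sum: 467
Step 4: Remaining sum = 467 - 222 = 245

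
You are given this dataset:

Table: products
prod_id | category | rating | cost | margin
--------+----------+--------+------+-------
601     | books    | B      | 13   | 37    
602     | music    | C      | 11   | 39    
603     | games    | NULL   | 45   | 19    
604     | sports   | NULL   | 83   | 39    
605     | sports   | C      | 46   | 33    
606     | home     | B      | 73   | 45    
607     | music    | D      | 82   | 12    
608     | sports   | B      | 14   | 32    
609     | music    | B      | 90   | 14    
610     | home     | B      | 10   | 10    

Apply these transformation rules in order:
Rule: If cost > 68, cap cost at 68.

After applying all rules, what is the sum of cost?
411

Step 1: 4 records have cost > 68
Step 2: These records originally summed to 328
Step 3: After capping: 4 × 68 = 272
Step 4: Unaffected records sum: 139
Step 5: Final sum = 272 + 139 = 411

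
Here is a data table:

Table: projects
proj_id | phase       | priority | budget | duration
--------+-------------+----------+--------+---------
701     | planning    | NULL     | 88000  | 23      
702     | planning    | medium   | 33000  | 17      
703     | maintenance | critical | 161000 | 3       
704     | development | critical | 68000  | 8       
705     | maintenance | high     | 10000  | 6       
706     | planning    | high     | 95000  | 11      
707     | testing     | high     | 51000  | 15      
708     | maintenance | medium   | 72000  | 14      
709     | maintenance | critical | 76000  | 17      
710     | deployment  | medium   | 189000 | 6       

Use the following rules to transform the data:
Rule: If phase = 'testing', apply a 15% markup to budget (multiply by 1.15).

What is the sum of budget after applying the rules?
850650.0

Step 1: Records with phase = 'testing' have total budget = 51000
Step 2: Apply multiplier: 51000 × 1.15 = 58650.0
Step 3: Other records total: 792000
Step 4: Final sum = 58650.0 + 792000 = 850650.0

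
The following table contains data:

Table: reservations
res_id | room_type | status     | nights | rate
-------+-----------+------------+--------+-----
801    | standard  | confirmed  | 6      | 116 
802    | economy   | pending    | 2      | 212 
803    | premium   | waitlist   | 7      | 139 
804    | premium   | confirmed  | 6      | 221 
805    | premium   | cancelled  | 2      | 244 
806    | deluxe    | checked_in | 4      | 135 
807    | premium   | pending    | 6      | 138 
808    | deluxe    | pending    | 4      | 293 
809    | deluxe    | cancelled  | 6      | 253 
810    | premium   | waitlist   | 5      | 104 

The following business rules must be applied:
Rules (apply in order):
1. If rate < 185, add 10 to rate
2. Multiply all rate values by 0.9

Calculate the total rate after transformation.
1714.5

Step 1: Apply Rule 1 - Add 10 to records with rate < 185
  - 5 records affected: 632 + (5 × 10) = 682
  - Unaffected records: 1223
  - Sum after Rule 1: 1905
Step 2: Apply Rule 2 - Multiply all by 0.9
  - 1905 × 0.9 = 1714.5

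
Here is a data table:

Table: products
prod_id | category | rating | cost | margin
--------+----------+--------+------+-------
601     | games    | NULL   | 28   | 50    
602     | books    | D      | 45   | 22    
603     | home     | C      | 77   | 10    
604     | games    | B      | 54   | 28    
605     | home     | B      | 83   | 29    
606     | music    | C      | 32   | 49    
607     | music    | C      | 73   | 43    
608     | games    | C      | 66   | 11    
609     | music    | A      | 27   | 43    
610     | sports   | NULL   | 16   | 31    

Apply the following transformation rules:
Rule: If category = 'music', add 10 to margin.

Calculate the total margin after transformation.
346

Step 1: Count records where category = 'music': 3
Step 2: Total bonus added: 3 × 10 = 30
Step 3: Original sum of margin: 316
Step 4: Final sum = 316 + 30 = 346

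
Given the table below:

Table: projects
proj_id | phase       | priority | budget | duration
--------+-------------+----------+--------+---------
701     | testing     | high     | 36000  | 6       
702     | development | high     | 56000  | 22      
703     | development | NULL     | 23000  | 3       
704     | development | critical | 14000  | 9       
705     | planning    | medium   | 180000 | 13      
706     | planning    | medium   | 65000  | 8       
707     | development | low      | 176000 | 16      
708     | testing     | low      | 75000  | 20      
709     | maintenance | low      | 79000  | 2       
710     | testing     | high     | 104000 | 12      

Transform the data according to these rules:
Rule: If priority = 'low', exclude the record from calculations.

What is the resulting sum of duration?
73

Step 1: Identify records where priority = 'low'
Step 2: The excluded records sum to 38
Step 3: Original total duration = 111
Step 4: Remaining total = 111 - 38 = 73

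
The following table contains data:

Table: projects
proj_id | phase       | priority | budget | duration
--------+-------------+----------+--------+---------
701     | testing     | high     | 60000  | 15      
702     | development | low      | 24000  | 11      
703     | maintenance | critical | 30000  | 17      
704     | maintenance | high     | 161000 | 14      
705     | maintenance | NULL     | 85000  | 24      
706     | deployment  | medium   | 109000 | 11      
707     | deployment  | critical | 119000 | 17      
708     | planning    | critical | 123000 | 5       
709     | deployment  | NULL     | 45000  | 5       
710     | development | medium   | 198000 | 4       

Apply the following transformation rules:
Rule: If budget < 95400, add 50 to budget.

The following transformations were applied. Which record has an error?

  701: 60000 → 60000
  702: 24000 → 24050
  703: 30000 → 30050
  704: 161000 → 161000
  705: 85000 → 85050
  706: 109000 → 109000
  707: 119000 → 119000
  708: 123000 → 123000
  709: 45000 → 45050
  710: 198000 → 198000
Record 701 has an error. The correct transformed value should be 60050, not 60000.

Step 1: Check each record against the rule
Step 2: Record 701 has budget = 60000
Step 3: Since 60000 < 95400, the bonus should have been applied
Step 4: Correct value = 60050, but claimed value = 60000
Conclusion: Record 701 has the error.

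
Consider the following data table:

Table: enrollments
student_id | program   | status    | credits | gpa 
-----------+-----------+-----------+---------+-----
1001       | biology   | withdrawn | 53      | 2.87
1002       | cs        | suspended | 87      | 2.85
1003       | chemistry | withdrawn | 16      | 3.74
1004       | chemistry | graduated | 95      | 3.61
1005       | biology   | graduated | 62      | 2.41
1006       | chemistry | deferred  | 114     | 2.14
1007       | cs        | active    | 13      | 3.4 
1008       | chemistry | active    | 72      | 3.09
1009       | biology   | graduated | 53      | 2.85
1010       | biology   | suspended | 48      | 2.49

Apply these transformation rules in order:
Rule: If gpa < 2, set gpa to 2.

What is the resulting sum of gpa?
29.45

Step 1: 0 records have gpa < 2
Step 2: These records originally summed to 0
Step 3: After setting to minimum: 0 × 2 = 0
Step 4: Unaffected records sum: 29.45
Step 5: Final sum = 0 + 29.45 = 29.45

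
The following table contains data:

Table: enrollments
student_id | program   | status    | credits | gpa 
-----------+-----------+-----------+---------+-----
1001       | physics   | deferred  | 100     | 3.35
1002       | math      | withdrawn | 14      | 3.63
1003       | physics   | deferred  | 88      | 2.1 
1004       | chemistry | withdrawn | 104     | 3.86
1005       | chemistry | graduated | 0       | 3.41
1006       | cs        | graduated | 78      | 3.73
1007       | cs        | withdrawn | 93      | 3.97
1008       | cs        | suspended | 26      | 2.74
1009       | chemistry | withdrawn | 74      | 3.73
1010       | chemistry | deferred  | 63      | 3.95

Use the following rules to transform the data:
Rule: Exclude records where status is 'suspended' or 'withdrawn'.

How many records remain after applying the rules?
5

Step 1: Count records to exclude
  - 1 (suspended) + 4 (withdrawn) = 5 records
Step 2: Total records: 10
Step 3: Remaining = 10 - 5 = 5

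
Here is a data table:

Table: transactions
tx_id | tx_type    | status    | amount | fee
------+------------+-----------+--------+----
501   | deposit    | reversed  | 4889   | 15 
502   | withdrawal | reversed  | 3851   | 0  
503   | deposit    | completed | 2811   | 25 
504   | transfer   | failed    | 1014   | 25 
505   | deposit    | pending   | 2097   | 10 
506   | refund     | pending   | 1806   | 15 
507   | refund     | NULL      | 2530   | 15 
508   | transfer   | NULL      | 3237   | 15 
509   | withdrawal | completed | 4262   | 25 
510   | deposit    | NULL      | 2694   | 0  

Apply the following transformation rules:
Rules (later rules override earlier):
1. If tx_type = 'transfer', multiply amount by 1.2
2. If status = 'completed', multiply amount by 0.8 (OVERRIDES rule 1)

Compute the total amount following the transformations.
28626.6

Step 1: Rule 2 takes priority for records with status = 'completed'
  - 2 records: 7073 × 0.8 = 5658.4
Step 2: Rule 1 applies to remaining records with tx_type = 'transfer'
  - 2 records: 4251 × 1.2 = 5101.2
Step 3: Other records unchanged: 17867
Step 4: Final sum = 5658.4 + 5101.2 + 17867 = 28626.6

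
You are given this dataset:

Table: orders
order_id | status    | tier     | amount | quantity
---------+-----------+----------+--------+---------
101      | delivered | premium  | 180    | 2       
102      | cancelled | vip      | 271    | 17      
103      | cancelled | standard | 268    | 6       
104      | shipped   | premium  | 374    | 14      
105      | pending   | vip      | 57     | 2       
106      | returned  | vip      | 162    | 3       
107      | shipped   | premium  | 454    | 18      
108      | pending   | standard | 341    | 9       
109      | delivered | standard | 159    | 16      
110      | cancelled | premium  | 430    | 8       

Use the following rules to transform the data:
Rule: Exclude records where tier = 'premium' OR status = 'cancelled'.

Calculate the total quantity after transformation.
30

Step 1: Find records where tier = 'premium' OR status = 'cancelled'
Step 2: 6 records match, summing to 65
Step 3: Original sum: 95
Step 4: Remaining sum = 95 - 65 = 30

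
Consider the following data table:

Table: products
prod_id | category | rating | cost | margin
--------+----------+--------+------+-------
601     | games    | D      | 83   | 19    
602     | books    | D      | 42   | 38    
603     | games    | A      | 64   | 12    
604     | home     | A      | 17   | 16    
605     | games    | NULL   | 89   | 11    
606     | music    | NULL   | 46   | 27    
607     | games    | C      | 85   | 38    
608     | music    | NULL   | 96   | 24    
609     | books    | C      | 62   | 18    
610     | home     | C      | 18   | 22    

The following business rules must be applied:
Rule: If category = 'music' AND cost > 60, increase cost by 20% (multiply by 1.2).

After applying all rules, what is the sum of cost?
621.2

Step 1: Find records where category = 'music' AND cost > 60
Step 2: 1 records match, summing to 96
Step 3: After multiplier: 96 × 1.2 = 115.2
Step 4: Unaffected records sum: 506
Step 5: Final sum = 115.2 + 506 = 621.2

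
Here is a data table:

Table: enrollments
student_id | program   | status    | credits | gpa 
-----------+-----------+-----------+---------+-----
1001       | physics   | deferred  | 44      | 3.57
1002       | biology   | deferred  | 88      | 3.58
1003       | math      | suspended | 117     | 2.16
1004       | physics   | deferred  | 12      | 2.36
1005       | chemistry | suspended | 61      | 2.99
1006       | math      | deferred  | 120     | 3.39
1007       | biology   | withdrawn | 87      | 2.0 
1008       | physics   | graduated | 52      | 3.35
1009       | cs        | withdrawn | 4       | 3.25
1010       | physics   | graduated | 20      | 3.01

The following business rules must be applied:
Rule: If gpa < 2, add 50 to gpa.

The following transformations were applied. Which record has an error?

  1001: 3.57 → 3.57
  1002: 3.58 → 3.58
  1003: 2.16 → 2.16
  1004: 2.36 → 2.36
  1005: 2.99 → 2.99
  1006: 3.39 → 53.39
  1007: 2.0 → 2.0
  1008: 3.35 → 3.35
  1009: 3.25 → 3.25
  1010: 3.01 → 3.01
Record 1006 has an error. The correct transformed value should be 3.39, not 53.39.

Step 1: Check each record against the rule
Step 2: Record 1006 has gpa = 3.39
Step 3: Since 3.39 >= 2, the bonus should not have been applied
Step 4: Correct value = 3.39, but claimed value = 53.39
Conclusion: Record 1006 has the error.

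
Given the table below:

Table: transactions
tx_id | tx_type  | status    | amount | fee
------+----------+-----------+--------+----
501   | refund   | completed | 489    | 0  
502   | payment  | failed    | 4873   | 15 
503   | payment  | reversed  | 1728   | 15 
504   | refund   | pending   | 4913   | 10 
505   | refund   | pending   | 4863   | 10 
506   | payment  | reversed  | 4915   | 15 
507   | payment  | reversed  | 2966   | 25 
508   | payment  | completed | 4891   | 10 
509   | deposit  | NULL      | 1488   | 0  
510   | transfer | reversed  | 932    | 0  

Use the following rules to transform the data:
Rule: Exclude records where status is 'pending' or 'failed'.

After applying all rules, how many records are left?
7

Step 1: Count records to exclude
  - 2 (pending) + 1 (failed) = 3 records
Step 2: Total records: 10
Step 3: Remaining = 10 - 3 = 7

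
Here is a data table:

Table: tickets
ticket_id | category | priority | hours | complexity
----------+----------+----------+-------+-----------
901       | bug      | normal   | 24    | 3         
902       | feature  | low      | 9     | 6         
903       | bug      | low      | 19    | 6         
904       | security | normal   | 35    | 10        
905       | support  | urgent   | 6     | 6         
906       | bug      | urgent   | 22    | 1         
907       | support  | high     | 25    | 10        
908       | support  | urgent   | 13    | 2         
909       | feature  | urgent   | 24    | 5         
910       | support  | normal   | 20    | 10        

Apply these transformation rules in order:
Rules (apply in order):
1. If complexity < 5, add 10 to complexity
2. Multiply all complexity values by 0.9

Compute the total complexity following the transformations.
80.1

Step 1: Apply Rule 1 - Add 10 to records with complexity < 5
  - 3 records affected: 6 + (3 × 10) = 36
  - Unaffected records: 53
  - Sum after Rule 1: 89
Step 2: Apply Rule 2 - Multiply all by 0.9
  - 89 × 0.9 = 80.1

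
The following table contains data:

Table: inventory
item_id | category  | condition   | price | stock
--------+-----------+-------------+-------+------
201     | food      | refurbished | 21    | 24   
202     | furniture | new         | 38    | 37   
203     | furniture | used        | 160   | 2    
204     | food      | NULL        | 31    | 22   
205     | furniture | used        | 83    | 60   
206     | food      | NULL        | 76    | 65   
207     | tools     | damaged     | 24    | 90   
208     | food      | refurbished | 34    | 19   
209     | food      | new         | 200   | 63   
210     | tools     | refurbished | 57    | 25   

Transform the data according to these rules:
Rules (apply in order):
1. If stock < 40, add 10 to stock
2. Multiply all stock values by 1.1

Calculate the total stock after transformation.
513.7

Step 1: Apply Rule 1 - Add 10 to records with stock < 40
  - 6 records affected: 129 + (6 × 10) = 189
  - Unaffected records: 278
  - Sum after Rule 1: 467
Step 2: Apply Rule 2 - Multiply all by 1.1
  - 467 × 1.1 = 513.7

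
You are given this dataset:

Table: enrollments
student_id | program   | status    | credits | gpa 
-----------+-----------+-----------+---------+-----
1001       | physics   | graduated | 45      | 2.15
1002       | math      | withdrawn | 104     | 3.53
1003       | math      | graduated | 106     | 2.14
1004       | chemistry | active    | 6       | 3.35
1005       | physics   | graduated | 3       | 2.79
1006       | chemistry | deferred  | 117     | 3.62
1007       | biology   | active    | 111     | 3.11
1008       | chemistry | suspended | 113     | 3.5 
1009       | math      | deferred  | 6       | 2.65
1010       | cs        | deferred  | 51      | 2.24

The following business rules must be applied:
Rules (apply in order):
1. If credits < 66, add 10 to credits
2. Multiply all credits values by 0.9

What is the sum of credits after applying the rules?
640.8

Step 1: Apply Rule 1 - Add 10 to records with credits < 66
  - 5 records affected: 111 + (5 × 10) = 161
  - Unaffected records: 551
  - Sum after Rule 1: 712
Step 2: Apply Rule 2 - Multiply all by 0.9
  - 712 × 0.9 = 640.8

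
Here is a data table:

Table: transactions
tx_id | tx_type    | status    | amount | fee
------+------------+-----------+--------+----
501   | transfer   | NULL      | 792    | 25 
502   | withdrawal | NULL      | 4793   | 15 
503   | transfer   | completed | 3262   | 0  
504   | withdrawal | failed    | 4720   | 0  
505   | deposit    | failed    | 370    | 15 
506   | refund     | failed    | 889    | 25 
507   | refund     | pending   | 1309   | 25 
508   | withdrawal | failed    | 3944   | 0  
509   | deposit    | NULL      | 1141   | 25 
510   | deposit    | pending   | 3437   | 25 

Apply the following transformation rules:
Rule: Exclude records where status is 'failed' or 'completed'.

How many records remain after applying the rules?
5

Step 1: Count records to exclude
  - 4 (failed) + 1 (completed) = 5 records
Step 2: Total records: 10
Step 3: Remaining = 10 - 5 = 5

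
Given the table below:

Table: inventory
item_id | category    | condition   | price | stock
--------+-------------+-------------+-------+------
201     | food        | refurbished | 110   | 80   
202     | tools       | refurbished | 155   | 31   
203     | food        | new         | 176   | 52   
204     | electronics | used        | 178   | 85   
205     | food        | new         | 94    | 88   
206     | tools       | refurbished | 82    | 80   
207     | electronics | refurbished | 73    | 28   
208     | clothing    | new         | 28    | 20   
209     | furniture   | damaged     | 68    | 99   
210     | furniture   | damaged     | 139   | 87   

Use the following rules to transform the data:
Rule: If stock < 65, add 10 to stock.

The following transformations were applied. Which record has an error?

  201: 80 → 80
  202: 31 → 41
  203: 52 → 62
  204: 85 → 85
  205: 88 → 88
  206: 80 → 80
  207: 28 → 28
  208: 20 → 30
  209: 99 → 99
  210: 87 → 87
Record 207 has an error. The correct transformed value should be 38, not 28.

Step 1: Check each record against the rule
Step 2: Record 207 has stock = 28
Step 3: Since 28 < 65, the bonus should have been applied
Step 4: Correct value = 38, but claimed value = 28
Conclusion: Record 207 has the error.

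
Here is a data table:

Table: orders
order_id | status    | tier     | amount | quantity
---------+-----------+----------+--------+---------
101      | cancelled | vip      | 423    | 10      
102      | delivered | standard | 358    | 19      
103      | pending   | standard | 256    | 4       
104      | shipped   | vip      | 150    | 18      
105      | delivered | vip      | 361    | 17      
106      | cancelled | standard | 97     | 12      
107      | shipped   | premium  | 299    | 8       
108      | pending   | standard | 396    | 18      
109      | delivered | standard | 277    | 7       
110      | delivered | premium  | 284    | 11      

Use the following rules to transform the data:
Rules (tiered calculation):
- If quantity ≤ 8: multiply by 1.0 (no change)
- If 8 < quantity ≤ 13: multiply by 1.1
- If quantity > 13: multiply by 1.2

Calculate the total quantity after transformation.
141.7

Step 1: Tier 1 (quantity ≤ 8): 3 records, sum = 19 × 1.0 = 19.0
Step 2: Tier 2 (8 < quantity ≤ 13): 3 records, sum = 33 × 1.1 = 36.3
Step 3: Tier 3 (quantity > 13): 4 records, sum = 72 × 1.2 = 86.4
Step 4: Final sum = 19.0 + 36.3 + 86.4 = 141.7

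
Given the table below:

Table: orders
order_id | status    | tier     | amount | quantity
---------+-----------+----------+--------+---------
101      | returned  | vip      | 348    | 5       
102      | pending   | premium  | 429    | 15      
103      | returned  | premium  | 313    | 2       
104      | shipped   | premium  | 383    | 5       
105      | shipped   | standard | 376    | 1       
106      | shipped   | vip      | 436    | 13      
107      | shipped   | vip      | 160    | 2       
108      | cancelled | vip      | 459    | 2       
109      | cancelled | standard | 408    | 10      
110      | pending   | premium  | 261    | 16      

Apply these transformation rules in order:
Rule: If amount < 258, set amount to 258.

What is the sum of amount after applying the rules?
3671

Step 1: 1 records have amount < 258
Step 2: These records originally summed to 160
Step 3: After setting to minimum: 1 × 258 = 258
Step 4: Unaffected records sum: 3413
Step 5: Final sum = 258 + 3413 = 3671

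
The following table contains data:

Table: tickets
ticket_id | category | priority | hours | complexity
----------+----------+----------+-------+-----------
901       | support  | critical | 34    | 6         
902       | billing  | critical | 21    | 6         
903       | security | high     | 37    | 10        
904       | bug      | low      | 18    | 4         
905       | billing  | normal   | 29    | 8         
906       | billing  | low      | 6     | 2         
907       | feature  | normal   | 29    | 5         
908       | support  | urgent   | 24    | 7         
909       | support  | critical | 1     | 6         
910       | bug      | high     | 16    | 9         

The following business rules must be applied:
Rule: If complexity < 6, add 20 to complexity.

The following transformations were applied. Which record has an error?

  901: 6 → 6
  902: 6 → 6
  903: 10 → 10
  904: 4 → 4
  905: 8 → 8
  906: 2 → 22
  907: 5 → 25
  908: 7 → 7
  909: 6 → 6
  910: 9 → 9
Record 904 has an error. The correct transformed value should be 24, not 4.

Step 1: Check each record against the rule
Step 2: Record 904 has complexity = 4
Step 3: Since 4 < 6, the bonus should have been applied
Step 4: Correct value = 24, but claimed value = 4
Conclusion: Record 904 has the error.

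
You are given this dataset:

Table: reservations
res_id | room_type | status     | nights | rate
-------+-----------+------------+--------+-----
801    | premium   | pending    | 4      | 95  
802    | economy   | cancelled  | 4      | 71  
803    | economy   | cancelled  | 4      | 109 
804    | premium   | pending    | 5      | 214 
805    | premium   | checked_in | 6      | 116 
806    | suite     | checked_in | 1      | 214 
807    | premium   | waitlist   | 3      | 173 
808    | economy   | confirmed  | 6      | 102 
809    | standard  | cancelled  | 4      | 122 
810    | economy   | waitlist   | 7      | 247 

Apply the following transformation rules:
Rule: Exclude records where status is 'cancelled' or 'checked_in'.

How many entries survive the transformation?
5

Step 1: Count records to exclude
  - 3 (cancelled) + 2 (checked_in) = 5 records
Step 2: Total records: 10
Step 3: Remaining = 10 - 5 = 5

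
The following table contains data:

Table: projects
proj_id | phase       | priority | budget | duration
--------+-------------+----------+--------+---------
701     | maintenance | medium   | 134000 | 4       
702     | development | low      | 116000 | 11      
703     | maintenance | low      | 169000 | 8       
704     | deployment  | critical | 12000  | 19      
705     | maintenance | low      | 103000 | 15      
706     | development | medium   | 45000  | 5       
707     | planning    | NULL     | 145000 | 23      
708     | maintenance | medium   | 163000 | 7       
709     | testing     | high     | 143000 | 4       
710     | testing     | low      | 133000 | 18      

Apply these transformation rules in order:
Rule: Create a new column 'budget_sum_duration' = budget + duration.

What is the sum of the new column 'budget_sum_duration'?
1163114

Step 1: For each record, compute budget + duration
Example calculations:
  134000 + 4 = 134004
  116000 + 11 = 116011
  169000 + 8 = 169008
  ...
Step 2: Sum all derived values
Step 3: Total = 1163114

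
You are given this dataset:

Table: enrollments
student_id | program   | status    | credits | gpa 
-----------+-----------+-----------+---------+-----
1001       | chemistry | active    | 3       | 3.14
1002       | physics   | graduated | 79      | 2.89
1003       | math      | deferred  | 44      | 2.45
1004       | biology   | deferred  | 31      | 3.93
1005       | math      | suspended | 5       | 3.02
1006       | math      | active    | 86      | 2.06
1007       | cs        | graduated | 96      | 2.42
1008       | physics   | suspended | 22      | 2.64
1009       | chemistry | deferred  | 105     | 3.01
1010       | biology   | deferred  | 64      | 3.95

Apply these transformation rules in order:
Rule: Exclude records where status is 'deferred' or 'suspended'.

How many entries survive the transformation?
4

Step 1: Count records to exclude
  - 4 (deferred) + 2 (suspended) = 6 records
Step 2: Total records: 10
Step 3: Remaining = 10 - 6 = 4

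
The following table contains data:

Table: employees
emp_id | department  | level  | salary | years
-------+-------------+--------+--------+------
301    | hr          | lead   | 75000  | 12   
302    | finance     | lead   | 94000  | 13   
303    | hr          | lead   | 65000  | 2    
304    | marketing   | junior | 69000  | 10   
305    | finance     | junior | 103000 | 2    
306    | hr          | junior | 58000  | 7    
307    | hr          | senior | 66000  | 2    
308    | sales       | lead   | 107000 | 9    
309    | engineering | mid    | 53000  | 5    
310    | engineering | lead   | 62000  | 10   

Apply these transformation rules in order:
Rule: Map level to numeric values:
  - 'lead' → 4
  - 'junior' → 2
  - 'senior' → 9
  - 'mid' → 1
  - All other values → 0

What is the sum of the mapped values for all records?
36

Step 1: Apply mapping to each record
Step 2: Count by status:
  'lead': 5 records × 4 = 20
  'junior': 3 records × 2 = 6
  'senior': 1 records × 9 = 9
  'mid': 1 records × 1 = 1
Step 3: Sum all mapped values = 36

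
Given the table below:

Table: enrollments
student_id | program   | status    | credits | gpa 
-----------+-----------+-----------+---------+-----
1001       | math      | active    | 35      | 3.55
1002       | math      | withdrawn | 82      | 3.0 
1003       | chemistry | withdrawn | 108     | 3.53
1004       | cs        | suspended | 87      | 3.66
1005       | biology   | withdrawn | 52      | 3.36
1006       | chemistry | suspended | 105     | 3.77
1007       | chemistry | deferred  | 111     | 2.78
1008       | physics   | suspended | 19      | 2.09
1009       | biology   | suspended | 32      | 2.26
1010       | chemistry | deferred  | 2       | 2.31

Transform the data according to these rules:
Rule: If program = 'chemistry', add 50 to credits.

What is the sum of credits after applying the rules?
833

Step 1: Count records where program = 'chemistry': 4
Step 2: Total bonus added: 4 × 50 = 200
Step 3: Original sum of credits: 633
Step 4: Final sum = 633 + 200 = 833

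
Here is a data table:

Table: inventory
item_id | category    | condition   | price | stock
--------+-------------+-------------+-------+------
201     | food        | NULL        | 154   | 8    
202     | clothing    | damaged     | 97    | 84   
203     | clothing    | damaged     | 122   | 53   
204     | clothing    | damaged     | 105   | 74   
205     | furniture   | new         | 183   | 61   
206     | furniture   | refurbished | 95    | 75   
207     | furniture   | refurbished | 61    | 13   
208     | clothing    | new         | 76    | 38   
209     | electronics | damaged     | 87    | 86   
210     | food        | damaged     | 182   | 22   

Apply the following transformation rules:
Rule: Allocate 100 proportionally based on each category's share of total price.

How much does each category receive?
clothing: 34.42, electronics: 7.49, food: 28.92, furniture: 29.17

Step 1: Calculate total price = 1162
Step 2: Calculate each category's proportion:
  clothing: 400/1162 = 34.42% → 34.42
  electronics: 87/1162 = 7.49% → 7.49
  food: 336/1162 = 28.92% → 28.92
  furniture: 339/1162 = 29.17% → 29.17
Step 3: Verify: sum of allocations ≈ 100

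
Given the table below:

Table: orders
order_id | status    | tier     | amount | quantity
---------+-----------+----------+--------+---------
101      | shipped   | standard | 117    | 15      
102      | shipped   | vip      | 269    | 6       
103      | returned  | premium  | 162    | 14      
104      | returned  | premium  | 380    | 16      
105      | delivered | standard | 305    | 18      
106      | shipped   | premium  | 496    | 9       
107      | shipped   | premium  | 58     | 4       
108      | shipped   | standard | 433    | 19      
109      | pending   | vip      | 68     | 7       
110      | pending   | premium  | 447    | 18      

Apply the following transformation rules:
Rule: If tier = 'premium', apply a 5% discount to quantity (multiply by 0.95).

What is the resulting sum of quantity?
122.95

Step 1: Records with tier = 'premium' have total quantity = 61
Step 2: Apply multiplier: 61 × 0.95 = 57.95
Step 3: Other records total: 65
Step 4: Final sum = 57.95 + 65 = 122.95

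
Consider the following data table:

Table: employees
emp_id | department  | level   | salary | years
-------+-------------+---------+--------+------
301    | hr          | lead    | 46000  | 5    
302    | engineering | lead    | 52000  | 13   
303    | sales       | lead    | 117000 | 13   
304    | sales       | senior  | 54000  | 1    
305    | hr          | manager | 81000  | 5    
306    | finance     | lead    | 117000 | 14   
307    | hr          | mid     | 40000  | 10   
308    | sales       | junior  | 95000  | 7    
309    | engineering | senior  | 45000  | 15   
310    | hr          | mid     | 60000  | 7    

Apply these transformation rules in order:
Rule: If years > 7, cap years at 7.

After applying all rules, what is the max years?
7

Step 1: Original maximum years = 15
Step 2: Apply cap at 7
Step 3: 5 records had years > 7 and were capped
Step 4: Maximum after transformation = 7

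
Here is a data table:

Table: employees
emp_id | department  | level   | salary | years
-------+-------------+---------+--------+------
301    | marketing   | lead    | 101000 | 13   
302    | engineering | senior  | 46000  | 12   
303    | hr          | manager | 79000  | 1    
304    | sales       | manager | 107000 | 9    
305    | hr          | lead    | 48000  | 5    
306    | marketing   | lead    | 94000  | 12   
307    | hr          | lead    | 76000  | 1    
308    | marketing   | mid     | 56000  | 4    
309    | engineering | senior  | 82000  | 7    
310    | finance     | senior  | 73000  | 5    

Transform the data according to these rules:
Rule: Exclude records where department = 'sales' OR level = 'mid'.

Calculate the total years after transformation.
56

Step 1: Find records where department = 'sales' OR level = 'mid'
Step 2: 2 records match, summing to 13
Step 3: Original sum: 69
Step 4: Remaining sum = 69 - 13 = 56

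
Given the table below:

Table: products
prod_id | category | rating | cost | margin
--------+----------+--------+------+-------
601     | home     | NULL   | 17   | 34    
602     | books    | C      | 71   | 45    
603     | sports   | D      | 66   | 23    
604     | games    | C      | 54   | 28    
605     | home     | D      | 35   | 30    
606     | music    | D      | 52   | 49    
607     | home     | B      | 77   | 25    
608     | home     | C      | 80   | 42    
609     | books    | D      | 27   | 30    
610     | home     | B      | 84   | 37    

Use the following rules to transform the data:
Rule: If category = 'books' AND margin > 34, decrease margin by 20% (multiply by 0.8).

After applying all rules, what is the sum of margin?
334.0

Step 1: Find records where category = 'books' AND margin > 34
Step 2: 1 records match, summing to 45
Step 3: After multiplier: 45 × 0.8 = 36.0
Step 4: Unaffected records sum: 298
Step 5: Final sum = 36.0 + 298 = 334.0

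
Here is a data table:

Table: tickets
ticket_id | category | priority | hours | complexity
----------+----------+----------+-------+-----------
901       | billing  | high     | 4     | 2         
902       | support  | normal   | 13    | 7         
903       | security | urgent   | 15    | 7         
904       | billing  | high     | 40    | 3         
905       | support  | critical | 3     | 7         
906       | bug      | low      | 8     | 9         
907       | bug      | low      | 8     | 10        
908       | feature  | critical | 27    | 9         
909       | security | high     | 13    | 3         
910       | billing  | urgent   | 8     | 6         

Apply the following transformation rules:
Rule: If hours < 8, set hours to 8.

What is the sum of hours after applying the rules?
148

Step 1: 2 records have hours < 8
Step 2: These records originally summed to 7
Step 3: After setting to minimum: 2 × 8 = 16
Step 4: Unaffected records sum: 132
Step 5: Final sum = 16 + 132 = 148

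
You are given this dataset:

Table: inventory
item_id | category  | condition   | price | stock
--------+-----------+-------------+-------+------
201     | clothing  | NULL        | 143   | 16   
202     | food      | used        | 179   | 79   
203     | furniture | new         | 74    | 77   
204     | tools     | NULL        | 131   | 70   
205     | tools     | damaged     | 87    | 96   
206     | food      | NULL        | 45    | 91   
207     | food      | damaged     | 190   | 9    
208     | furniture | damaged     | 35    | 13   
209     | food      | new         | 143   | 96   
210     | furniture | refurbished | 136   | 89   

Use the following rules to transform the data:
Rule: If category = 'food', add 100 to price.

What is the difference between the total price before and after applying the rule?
400

Step 1: Original sum of price = 1163
Step 2: 4 records have category = 'food'
Step 3: Each affected record changes by 100
Step 4: Total change = 4 × 100 = 400
Step 5: New sum = 1163 + 400 = 1563
Step 6: Difference = |1563 - 1163| = 400
        (Sum increased by 400)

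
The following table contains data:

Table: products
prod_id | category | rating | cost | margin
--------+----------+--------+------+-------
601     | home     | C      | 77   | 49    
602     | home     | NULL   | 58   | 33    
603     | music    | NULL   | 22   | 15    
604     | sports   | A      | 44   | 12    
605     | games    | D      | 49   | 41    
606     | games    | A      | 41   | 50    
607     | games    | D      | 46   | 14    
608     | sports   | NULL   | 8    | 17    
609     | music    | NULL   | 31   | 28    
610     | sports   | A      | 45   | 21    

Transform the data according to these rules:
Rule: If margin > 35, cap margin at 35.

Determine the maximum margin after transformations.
35

Step 1: Original maximum margin = 50
Step 2: Apply cap at 35
Step 3: 3 records had margin > 35 and were capped
Step 4: Maximum after transformation = 35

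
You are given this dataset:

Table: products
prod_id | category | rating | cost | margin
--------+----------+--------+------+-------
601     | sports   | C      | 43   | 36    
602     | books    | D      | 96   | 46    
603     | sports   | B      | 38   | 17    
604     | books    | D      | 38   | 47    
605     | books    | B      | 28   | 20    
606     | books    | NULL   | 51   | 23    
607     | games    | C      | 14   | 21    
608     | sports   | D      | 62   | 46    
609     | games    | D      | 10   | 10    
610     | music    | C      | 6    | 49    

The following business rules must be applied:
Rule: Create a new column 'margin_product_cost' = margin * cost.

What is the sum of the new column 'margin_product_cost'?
13669

Step 1: For each record, compute margin * cost
Example calculations:
  36 * 43 = 1548
  46 * 96 = 4416
  17 * 38 = 646
  ...
Step 2: Sum all derived values
Step 3: Total = 13669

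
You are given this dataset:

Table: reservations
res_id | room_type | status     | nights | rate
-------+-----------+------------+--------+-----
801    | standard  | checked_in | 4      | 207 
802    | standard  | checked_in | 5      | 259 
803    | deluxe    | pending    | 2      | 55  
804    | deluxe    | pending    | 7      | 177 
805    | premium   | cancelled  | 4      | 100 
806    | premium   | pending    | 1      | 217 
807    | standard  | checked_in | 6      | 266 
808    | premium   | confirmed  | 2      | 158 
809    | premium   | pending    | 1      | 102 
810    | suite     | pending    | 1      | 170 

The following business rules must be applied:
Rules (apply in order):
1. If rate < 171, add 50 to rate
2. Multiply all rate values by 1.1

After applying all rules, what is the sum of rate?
2157.1

Step 1: Apply Rule 1 - Add 50 to records with rate < 171
  - 5 records affected: 585 + (5 × 50) = 835
  - Unaffected records: 1126
  - Sum after Rule 1: 1961
Step 2: Apply Rule 2 - Multiply all by 1.1
  - 1961 × 1.1 = 2157.1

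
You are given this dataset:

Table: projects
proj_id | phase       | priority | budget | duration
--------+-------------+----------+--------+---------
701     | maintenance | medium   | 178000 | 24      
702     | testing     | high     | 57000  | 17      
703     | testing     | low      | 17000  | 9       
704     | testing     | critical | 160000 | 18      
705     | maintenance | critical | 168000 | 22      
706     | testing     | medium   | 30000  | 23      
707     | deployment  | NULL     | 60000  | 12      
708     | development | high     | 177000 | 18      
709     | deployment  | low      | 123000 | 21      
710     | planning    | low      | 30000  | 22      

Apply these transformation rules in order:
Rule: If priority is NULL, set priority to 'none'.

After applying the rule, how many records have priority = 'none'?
1

Step 1: Count records where priority IS NULL
Step 2: Found 1 records with NULL priority
Step 3: These records will have priority set to 'none'
Step 4: Records already having priority = 'none': 0
Step 5: Answer: 1 + 0 = 1 records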